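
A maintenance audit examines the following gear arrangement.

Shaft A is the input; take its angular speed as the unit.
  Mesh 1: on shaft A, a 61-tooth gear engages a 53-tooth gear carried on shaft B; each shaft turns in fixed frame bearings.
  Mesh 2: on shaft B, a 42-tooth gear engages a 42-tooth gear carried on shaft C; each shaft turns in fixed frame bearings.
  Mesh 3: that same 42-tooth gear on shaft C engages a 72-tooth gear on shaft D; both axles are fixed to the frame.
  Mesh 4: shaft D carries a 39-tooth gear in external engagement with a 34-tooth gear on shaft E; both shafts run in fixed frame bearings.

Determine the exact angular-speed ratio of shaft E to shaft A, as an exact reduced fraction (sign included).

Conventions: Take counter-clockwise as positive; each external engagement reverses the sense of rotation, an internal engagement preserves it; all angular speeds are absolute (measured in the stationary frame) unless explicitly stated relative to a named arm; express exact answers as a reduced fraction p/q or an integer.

class = fixed-axis compound train [4 meshes; 4 ratios multiply, 4 sense flips]
mesh 1 [61T→53T]: running ratio 61/53, sense −
mesh 2 [42T→42T]: running ratio 61/53, sense +
mesh 3 [42T→72T]: running ratio 427/636, sense −
mesh 4 [39T→34T]: running ratio 5551/7208, sense +
ω_out/ω_in = 5551/7208

5551/7208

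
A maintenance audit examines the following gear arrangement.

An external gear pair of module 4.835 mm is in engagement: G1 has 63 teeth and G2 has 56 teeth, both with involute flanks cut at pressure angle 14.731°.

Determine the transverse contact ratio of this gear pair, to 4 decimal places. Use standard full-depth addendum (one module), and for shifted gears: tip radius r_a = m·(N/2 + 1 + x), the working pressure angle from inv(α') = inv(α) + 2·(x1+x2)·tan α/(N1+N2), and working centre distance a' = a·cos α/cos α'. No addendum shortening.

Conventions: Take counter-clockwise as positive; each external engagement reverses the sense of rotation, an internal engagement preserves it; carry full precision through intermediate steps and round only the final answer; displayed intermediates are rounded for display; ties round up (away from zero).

2.1619

recognized (one external pair, fixed centres): single-mesh tooth geometry, m = 4.835, N1 = 63, N2 = 56
base radii: r_b1 = 147.296365, r_b2 = 130.930102
tip radii: r_a1 = 157.137500, r_a2 = 140.215000
no profile shift: α' = α, a' = a
action lengths: √(r_a1²−r_b1²) = 54.735499, √(r_a2²−r_b2²) = 50.175239
base pitch p_b = π·m·cos α = 14.690323
CR = (54.735499 + 50.175239 − 287.682500·sin 14.73100°)/14.690323 = 2.161863
contact ratio ≈ 2.1619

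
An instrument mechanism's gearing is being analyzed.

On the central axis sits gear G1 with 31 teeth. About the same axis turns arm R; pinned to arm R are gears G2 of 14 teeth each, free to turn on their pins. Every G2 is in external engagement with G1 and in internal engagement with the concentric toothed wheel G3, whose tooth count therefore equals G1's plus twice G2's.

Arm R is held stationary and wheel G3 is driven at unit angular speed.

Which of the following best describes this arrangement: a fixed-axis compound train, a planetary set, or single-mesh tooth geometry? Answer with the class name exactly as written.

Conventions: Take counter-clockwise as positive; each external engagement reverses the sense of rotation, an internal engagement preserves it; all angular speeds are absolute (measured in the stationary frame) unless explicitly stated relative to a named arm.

planetary set

recognized (axles ride arm R): planetary set, 31/14/59 teeth
classification: planetary set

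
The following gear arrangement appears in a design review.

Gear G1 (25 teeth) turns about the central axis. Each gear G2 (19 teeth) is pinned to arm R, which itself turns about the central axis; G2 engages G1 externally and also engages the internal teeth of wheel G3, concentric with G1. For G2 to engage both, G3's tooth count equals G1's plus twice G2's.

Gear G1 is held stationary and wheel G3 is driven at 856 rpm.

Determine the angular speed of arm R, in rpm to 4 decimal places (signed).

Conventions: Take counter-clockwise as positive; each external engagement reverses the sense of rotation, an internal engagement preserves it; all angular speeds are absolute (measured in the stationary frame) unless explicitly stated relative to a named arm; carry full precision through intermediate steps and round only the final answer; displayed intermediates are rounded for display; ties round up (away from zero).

+612.8182 rpm

class = planetary set [G3 = 25+2·19 = 63; Willis about the carrier]
normalise by the input: solve with ω_ring = 1, then scale by 856 rpm
ring teeth: 25 + 2·19 = 63
25(ω_sun−ω_arm) = −63(ω_ring−ω_arm),  ω_sun = 0, ω_ring = 1
25(0−ω_arm) = −63(1−ω_arm)  ⇒  88·ω_arm = 63  ⇒  ω_arm = 63/88
scale: ω_arm = 63/88 × 856 rpm = +612.8182 rpm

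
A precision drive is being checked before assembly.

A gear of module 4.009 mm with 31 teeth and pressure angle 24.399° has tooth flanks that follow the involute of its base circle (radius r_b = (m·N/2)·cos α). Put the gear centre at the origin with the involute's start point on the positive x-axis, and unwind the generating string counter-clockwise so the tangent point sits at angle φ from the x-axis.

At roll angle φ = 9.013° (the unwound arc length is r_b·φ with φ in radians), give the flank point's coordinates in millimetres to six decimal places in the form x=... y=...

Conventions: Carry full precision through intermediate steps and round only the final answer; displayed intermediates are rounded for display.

x=57.285718 y=0.073246

recognized (one wheel, involute flank): single-mesh tooth geometry, m = 4.009, N = 31
pitch radius r_p = m·N/2 = 4.009·31/2 = 62.139500
base radius r_b = r_p·cos α = 62.139500·cos 24.399° = 56.589875
roll angle φ = 9.013° = 0.15730653 rad
x = r_b·(cos φ + φ·sin φ) = 57.285718
y = r_b·(sin φ − φ·cos φ) = 0.073246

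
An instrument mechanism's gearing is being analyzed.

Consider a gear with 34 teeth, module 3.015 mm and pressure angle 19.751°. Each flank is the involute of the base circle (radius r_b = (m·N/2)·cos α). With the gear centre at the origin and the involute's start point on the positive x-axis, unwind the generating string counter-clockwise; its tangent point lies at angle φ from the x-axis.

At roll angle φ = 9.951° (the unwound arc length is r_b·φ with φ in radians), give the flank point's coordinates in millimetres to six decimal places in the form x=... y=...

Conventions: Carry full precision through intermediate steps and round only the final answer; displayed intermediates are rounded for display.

topology: single-mesh involute geometry — m = 3.015, N = 34
pitch radius r_p = m·N/2 = 3.015·34/2 = 51.255000
base radius r_b = r_p·cos α = 51.255000·cos 19.751° = 48.239674
roll angle φ = 9.951° = 0.17367771 rad
x = r_b·(cos φ + φ·sin φ) = 48.961747
y = r_b·(sin φ − φ·cos φ) = 0.083986

x=48.961747 y=0.083986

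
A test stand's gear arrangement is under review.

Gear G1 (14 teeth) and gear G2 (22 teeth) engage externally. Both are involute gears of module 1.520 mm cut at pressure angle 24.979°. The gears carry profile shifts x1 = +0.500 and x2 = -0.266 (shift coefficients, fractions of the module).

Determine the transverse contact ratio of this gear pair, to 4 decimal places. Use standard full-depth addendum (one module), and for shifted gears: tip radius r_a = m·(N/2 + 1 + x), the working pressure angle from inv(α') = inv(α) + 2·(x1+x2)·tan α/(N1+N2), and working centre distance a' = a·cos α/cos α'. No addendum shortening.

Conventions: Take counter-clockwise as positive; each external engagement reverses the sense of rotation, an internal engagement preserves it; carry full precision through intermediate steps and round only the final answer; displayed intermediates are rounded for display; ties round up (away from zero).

1.3050

topology: single-mesh involute geometry — m = 1.520, 14T/22T pair
base radii: r_b1 = 9.644762, r_b2 = 15.156055
tip radii: r_a1 = 12.920000, r_a2 = 17.835680
inv(α') = inv(24.979°) + 2·(+0.500-0.266)·tan α/(14+22) = 0.03595192  ⇒  α' = 26.47290°
a' = a·cos α / cos α' = 27.3600·cos 24.979°/cos 26.47290° = 27.705913
action lengths: √(r_a1²−r_b1²) = 8.596799, √(r_a2²−r_b2²) = 9.402419
base pitch p_b = π·m·cos α = 4.328559
CR = (8.596799 + 9.402419 − 27.705913·sin 26.47290°)/4.328559 = 1.304967
contact ratio ≈ 1.3050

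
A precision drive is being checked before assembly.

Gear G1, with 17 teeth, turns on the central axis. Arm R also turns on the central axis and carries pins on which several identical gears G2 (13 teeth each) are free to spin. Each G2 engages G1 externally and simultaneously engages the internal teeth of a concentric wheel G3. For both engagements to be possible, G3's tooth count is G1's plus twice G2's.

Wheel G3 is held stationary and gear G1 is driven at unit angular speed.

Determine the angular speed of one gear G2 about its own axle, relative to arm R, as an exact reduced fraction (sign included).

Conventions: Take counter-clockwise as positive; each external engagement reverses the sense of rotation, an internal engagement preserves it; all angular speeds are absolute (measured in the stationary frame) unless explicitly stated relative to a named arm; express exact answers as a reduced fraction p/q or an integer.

recognized (axles ride arm R): planetary set, 17/13/43 teeth
ring teeth: 17 + 2·13 = 43
17(ω_sun−ω_arm) = −43(ω_ring−ω_arm),  ω_ring = 0, ω_sun = 1
17(1−ω_arm) = −43(0−ω_arm)  ⇒  60·ω_arm = 17  ⇒  ω_arm = 17/60
sun–planet mesh: 17·(1−17/60) = −13·(ω_p−ω_arm)  ⇒  ω_p−ω_arm = -731/780
exact speed ratio = -731/780

-731/780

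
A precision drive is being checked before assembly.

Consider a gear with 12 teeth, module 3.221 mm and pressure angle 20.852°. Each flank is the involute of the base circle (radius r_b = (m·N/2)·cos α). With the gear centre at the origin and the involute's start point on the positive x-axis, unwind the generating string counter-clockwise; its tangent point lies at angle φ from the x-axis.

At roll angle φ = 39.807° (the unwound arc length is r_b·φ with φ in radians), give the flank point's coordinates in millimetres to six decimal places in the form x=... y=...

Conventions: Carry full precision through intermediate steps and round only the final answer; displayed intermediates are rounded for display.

topology: single-mesh involute geometry — m = 3.221, N = 12
pitch radius r_p = m·N/2 = 3.221·12/2 = 19.326000
base radius r_b = r_p·cos α = 19.326000·cos 20.852° = 18.060205
roll angle φ = 39.807° = 0.69476322 rad
x = r_b·(cos φ + φ·sin φ) = 21.906942
y = r_b·(sin φ − φ·cos φ) = 1.923101

x=21.906942 y=1.923101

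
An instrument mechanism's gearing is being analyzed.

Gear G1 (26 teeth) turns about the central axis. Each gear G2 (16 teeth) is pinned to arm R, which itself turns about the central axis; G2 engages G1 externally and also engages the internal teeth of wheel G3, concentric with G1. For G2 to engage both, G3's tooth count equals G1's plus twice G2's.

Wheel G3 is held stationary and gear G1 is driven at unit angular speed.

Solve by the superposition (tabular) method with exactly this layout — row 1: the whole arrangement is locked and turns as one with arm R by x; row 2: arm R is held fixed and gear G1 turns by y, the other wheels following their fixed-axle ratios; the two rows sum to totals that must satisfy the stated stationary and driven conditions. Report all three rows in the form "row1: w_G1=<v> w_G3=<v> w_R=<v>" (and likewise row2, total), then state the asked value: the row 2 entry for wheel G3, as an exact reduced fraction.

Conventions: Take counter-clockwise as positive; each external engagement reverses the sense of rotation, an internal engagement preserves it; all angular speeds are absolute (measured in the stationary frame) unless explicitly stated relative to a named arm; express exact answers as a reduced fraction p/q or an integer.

row1: w_G1=13/42 w_G3=13/42 w_R=13/42
row2: w_G1=29/42 w_G3=-13/42 w_R=0
total: w_G1=1 w_G3=0 w_R=13/42
asked value: -13/42

recognized (axles ride arm R): planetary set, 26/16/58 teeth
row 1 — lock + rotate with arm: ω_sun = ω_ring = ω_arm = x
row 2 — arm fixed, fixed-axis ratios: sun y, ring −(26/58)·y, arm 0
boundary: total ω_ring = x − (26/58)·y = 0 and total ω_sun = x + y = 1  ⇒  y = 29/42, x = 13/42
row 2 ring = −(26/58)·29/42 = -13/42
totals (row 1 + row 2): sun 13/42 + 29/42 = 1, ring 13/42 + (-13/42) = 0, arm 13/42 + 0 = 13/42
asked cell (row2, ring) = -13/42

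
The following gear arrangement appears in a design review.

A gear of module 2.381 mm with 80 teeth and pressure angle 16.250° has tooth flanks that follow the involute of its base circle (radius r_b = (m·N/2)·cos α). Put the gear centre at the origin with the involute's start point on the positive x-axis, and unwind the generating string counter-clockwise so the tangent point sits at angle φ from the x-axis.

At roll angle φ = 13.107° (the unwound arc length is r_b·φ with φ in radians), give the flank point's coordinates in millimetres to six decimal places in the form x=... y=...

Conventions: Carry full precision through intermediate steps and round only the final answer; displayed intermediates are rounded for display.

x=93.796398 y=0.362961

single-mesh involute tooth geometry (80T wheel at module 2.381)
pitch radius r_p = m·N/2 = 2.381·80/2 = 95.240000
base radius r_b = r_p·cos α = 95.240000·cos 16.250° = 91.435148
roll angle φ = 13.107° = 0.22876031 rad
x = r_b·(cos φ + φ·sin φ) = 93.796398
y = r_b·(sin φ − φ·cos φ) = 0.362961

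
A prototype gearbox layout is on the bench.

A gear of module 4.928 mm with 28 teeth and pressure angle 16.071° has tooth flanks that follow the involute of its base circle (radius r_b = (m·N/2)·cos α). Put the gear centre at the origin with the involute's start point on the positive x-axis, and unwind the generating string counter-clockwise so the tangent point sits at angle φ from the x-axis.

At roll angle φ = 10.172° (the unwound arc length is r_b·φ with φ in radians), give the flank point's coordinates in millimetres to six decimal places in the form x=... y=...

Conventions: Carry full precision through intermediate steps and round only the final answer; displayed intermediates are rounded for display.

topology: single-mesh involute geometry — m = 4.928, N = 28
pitch radius r_p = m·N/2 = 4.928·28/2 = 68.992000
base radius r_b = r_p·cos α = 68.992000·cos 16.071° = 66.295751
roll angle φ = 10.172° = 0.17753489 rad
x = r_b·(cos φ + φ·sin φ) = 67.332309
y = r_b·(sin φ − φ·cos φ) = 0.123267

x=67.332309 y=0.123267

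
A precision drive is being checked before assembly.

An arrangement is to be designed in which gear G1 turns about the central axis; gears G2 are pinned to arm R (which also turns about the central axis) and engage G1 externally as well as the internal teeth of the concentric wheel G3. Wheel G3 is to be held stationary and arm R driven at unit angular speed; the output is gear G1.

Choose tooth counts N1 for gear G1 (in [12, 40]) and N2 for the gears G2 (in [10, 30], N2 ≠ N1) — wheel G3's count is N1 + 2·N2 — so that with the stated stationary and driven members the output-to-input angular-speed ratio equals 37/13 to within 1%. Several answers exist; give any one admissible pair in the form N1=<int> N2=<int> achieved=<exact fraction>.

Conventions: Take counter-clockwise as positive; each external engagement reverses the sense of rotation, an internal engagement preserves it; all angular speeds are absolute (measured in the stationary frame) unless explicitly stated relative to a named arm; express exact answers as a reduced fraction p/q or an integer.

N1=26 N2=11 achieved=37/13

topology: planetary set — design target 37/13, arm = carrier (Willis)
Willis with ω_ring = 0: ω_sun/ω_arm = (N1+N3)/N1; set equal to 37/13  ⇒  N3/N1 = 37/13 − 1 = 24/13
N3 = N1 + 2·N2  ⇒  N2/N1 = (N3/N1 − 1)/2 = (24/13 − 1)/2 = 11/26
smallest multiple with N1 ≥ 12 and N2 ≥ 10: k = 1  ⇒  N1 = 1·26 = 26, N2 = 1·11 = 11 (N1 ≤ 40, N2 ≤ 30, N2 ≠ N1 ✓), N3 = 26 + 2·11 = 48
check: (N1+N3)/N1 with N1 = 26, N3 = 48 gives 37/13; |achieved − target| = 0 ≤ 37/1300 ✓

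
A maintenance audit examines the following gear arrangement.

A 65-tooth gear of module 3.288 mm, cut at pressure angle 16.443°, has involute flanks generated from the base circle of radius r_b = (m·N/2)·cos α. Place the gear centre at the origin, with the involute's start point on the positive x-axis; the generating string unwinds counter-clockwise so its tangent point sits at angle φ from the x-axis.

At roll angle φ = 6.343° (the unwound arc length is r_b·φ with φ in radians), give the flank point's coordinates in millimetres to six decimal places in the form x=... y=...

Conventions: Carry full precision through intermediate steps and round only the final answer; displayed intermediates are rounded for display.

x=103.115746 y=0.046296

topology: single-mesh involute geometry — m = 3.288, N = 65
pitch radius r_p = m·N/2 = 3.288·65/2 = 106.860000
base radius r_b = r_p·cos α = 106.860000·cos 16.443° = 102.489619
roll angle φ = 6.343° = 0.11070623 rad
x = r_b·(cos φ + φ·sin φ) = 103.115746
y = r_b·(sin φ − φ·cos φ) = 0.046296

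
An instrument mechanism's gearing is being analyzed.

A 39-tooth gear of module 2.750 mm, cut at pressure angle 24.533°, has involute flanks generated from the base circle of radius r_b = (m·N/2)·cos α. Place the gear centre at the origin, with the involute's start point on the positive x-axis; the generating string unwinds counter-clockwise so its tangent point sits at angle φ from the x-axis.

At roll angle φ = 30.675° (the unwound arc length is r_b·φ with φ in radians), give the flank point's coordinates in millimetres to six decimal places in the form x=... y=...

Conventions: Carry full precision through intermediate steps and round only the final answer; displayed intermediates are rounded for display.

x=55.282277 y=2.424605

class = single-mesh tooth geometry [base-circle involute, m = 2.750, 39T]
pitch radius r_p = m·N/2 = 2.750·39/2 = 53.625000
base radius r_b = r_p·cos α = 53.625000·cos 24.533° = 48.783857
roll angle φ = 30.675° = 0.53537975 rad
x = r_b·(cos φ + φ·sin φ) = 55.282277
y = r_b·(sin φ − φ·cos φ) = 2.424605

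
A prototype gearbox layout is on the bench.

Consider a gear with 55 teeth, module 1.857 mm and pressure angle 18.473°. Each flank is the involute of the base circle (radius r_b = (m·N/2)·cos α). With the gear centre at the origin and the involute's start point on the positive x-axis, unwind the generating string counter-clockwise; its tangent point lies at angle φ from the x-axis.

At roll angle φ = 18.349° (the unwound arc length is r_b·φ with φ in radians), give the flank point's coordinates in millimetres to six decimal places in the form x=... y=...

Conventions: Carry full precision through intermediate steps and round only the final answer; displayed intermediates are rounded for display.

single-mesh involute tooth geometry (55T wheel at module 1.857)
pitch radius r_p = m·N/2 = 1.857·55/2 = 51.067500
base radius r_b = r_p·cos α = 51.067500·cos 18.473° = 48.436149
roll angle φ = 18.349° = 0.32025046 rad
x = r_b·(cos φ + φ·sin φ) = 50.856640
y = r_b·(sin φ − φ·cos φ) = 0.524876

x=50.856640 y=0.524876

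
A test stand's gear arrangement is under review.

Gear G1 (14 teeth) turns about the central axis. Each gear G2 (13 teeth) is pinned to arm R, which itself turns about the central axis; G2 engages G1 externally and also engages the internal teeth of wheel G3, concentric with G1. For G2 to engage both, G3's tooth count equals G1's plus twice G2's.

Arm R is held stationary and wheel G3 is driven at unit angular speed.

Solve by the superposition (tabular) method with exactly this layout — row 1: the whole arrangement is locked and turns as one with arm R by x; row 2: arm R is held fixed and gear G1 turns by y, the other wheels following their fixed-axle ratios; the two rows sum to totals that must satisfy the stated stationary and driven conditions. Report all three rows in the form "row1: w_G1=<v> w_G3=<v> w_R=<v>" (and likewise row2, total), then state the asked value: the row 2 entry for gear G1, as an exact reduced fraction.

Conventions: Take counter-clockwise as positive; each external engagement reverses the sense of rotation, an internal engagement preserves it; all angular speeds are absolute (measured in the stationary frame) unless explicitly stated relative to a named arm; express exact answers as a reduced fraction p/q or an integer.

planetary set (14T centre, 13T on arm, 40T internal) — Willis relation
superposition row 1 [locked train]: every member turns x
row 2 — arm fixed, fixed-axis ratios: sun y, ring −(14/40)·y, arm 0
boundary: total ω_arm = x = 0 and total ω_ring = x − (14/40)·y = 1  ⇒  y = -20/7, x = 0
row 2 ring = −(14/40)·(-20/7) = 1
totals (row 1 + row 2): sun 0 + (-20/7) = -20/7, ring 0 + 1 = 1, arm 0 + 0 = 0
asked cell (row2, sun) = -20/7

row1: w_G1=0 w_G3=0 w_R=0
row2: w_G1=-20/7 w_G3=1 w_R=0
total: w_G1=-20/7 w_G3=1 w_R=0
asked value: -20/7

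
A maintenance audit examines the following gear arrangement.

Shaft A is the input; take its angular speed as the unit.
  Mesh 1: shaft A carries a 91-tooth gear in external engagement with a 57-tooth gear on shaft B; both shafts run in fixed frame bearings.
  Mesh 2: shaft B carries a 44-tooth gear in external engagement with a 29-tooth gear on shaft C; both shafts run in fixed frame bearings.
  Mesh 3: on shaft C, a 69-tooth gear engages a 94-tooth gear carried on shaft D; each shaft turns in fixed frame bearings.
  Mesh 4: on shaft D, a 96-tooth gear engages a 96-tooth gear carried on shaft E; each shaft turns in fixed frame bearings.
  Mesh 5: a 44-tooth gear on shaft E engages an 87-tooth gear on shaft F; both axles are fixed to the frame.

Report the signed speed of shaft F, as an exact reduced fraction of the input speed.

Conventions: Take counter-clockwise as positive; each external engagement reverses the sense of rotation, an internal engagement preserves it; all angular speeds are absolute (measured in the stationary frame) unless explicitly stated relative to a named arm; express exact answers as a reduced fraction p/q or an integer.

-2026024/2253039

5-mesh fixed-axis compound train (all bearings frame-fixed)
mesh 1 [91T→57T]: |ω|/ω_in = 1×91/57 = 91/57, sense flips to −
mesh 2 [44T→29T]: |ω|/ω_in = (91/57)×44/29 = 4004/1653, sense flips to +
mesh 3 [69T→94T]: |ω|/ω_in = (4004/1653)×69/94 = 46046/25897, sense flips to −
mesh 4 [96T→96T]: |ω|/ω_in = (46046/25897)×96/96 = 46046/25897, sense flips to +
mesh 5 [44T→87T]: |ω|/ω_in = (46046/25897)×44/87 = 2026024/2253039, sense flips to −
signed output speed (× input speed) = -2026024/2253039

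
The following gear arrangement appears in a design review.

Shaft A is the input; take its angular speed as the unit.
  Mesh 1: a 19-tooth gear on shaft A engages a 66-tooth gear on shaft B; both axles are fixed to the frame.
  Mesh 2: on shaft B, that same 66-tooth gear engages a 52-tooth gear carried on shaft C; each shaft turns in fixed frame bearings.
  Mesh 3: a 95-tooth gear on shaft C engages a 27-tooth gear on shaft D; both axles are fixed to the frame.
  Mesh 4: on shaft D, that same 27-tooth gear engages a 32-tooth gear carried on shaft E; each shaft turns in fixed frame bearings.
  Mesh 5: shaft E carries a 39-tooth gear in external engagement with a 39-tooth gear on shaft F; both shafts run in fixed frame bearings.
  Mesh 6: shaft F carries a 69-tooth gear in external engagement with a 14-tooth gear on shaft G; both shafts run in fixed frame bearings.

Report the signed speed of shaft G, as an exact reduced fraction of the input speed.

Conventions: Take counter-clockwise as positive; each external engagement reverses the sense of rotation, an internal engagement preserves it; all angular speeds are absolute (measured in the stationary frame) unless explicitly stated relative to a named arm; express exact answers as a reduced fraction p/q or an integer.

6-mesh fixed-axis compound train (all bearings frame-fixed)
mesh 1 [19T→66T]: |ω|/ω_in = 1×19/66 = 19/66, sense flips to −
mesh 2 [66T→52T]: |ω|/ω_in = (19/66)×66/52 = 19/52, sense flips to +
mesh 3 [95T→27T]: |ω|/ω_in = (19/52)×95/27 = 1805/1404, sense flips to −
mesh 4 [27T→32T]: |ω|/ω_in = (1805/1404)×27/32 = 1805/1664, sense flips to +
mesh 5 [39T→39T]: |ω|/ω_in = (1805/1664)×39/39 = 1805/1664, sense flips to −
mesh 6 [69T→14T]: |ω|/ω_in = (1805/1664)×69/14 = 124545/23296, sense flips to +
signed output speed (× input speed) = 124545/23296

124545/23296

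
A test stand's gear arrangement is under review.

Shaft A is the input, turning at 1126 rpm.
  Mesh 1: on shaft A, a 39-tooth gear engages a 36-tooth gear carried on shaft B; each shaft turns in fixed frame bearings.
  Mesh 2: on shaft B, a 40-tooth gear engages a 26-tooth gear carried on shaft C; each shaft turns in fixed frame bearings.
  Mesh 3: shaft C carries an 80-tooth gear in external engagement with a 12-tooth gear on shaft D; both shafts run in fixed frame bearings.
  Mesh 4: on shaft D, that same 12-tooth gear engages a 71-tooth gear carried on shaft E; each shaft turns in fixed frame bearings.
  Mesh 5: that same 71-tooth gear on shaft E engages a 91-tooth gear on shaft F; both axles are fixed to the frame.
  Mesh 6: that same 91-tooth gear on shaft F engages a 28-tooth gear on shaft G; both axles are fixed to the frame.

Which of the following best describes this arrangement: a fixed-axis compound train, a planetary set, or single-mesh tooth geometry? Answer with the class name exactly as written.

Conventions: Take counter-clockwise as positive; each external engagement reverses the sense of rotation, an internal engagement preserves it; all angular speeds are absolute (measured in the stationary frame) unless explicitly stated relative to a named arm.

fixed-axis compound train

topology: fixed-axis compound train — 6 meshes, A→G
classification: fixed-axis compound train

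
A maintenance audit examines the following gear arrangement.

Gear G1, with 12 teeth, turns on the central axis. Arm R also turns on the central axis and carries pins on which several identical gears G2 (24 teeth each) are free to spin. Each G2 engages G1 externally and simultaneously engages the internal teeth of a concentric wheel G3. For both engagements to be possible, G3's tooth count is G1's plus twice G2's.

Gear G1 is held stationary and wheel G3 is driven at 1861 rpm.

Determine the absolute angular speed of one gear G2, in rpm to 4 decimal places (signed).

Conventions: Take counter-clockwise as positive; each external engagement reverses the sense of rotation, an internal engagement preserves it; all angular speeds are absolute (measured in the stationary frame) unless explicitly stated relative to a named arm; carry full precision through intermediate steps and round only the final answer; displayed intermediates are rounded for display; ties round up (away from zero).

topology: planetary set — G1 12T / G2 24T / G3 60T, arm = carrier (Willis)
normalise by the input: solve with ω_ring = 1, then scale by 1861 rpm
ring teeth: 12 + 2·24 = 60
12(ω_sun−ω_arm) = −60(ω_ring−ω_arm),  ω_sun = 0, ω_ring = 1
12(0−ω_arm) = −60(1−ω_arm)  ⇒  72·ω_arm = 60  ⇒  ω_arm = 5/6
sun–planet mesh: 12·(0−5/6) = −24·(ω_p−ω_arm)  ⇒  ω_p−ω_arm = 5/12
ω_p = 5/6 + 5/12 = 5/4
scale: ω_p = 5/4 × 1861 rpm = +2326.2500 rpm

+2326.2500 rpm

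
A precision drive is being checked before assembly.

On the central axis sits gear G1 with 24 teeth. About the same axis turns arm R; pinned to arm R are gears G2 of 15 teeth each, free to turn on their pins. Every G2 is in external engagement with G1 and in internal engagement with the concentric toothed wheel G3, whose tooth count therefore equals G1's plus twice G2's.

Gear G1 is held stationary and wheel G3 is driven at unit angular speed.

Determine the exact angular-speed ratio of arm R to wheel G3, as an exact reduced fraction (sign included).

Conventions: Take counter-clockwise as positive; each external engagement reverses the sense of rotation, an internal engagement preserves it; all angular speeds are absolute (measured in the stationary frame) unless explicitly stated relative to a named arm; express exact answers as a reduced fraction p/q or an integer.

topology: planetary set — G1 24T / G2 15T / G3 54T, arm = carrier (Willis)
ring teeth: 24 + 2·15 = 54
24(ω_sun−ω_arm) = −54(ω_ring−ω_arm),  ω_sun = 0, ω_ring = 1
24(0−ω_arm) = −54(1−ω_arm)  ⇒  78·ω_arm = 54  ⇒  ω_arm = 9/13
ω_out/ω_in = 9/13

9/13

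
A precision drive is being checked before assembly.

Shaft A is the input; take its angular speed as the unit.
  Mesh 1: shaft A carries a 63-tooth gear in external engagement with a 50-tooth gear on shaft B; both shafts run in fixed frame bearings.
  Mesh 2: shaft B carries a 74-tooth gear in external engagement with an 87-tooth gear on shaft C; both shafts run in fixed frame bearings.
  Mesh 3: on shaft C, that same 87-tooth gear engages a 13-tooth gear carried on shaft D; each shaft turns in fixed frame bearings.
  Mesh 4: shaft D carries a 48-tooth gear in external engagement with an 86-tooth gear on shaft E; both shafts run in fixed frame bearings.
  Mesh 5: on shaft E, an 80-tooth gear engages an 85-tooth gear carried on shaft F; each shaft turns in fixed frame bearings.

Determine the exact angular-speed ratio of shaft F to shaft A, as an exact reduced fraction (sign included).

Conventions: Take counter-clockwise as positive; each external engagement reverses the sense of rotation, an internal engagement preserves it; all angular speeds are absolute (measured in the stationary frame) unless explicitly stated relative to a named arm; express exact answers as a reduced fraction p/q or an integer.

class = fixed-axis compound train [5 meshes; 5 ratios multiply, 5 sense flips]
mesh 1 [63T→50T]: running ratio 63/50, sense −
mesh 2 [74T→87T]: running ratio 777/725, sense +
mesh 3 [87T→13T]: running ratio 2331/325, sense −
mesh 4 [48T→86T]: running ratio 55944/13975, sense +
mesh 5 [80T→85T]: running ratio 895104/237575, sense −
ω_out/ω_in = -895104/237575

-895104/237575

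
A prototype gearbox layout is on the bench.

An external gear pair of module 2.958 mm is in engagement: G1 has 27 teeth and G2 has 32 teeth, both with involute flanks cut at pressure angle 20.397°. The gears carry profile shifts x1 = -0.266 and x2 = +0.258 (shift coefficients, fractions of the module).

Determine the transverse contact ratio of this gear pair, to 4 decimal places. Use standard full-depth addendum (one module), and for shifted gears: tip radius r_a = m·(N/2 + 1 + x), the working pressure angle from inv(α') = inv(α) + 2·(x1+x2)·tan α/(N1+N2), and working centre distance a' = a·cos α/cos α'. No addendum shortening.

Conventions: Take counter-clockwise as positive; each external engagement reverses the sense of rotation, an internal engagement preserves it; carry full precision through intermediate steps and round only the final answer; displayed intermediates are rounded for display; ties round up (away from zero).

recognized (one external pair, fixed centres): single-mesh tooth geometry, m = 2.958, N1 = 27, N2 = 32
base radii: r_b1 = 37.429210, r_b2 = 44.360546
tip radii: r_a1 = 42.104172, r_a2 = 51.049164
inv(α') = inv(20.397°) + 2·(-0.266+0.258)·tan α/(27+32) = 0.01574142  ⇒  α' = 20.35512°
a' = a·cos α / cos α' = 87.2610·cos 20.397°/cos 20.35512° = 87.237313
action lengths: √(r_a1²−r_b1²) = 19.282518, √(r_a2²−r_b2²) = 25.261812
base pitch p_b = π·m·cos α = 8.710173
CR = (19.282518 + 25.261812 − 87.237313·sin 20.35512°)/8.710173 = 1.630266
contact ratio ≈ 1.6303

1.6303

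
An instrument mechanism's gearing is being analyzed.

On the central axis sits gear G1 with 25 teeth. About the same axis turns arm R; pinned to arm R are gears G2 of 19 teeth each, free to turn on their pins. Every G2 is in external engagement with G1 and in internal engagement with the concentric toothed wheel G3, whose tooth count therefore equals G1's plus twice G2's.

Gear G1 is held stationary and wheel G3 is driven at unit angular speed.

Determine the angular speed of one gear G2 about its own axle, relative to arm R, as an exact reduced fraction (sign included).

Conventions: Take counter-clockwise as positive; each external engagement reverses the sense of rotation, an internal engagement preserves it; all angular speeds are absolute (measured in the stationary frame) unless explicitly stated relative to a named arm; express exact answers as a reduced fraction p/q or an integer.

recognized (axles ride arm R): planetary set, 25/19/63 teeth
ring teeth: 25 + 2·19 = 63
25(ω_sun−ω_arm) = −63(ω_ring−ω_arm),  ω_sun = 0, ω_ring = 1
25(0−ω_arm) = −63(1−ω_arm)  ⇒  88·ω_arm = 63  ⇒  ω_arm = 63/88
sun–planet mesh: 25·(0−63/88) = −19·(ω_p−ω_arm)  ⇒  ω_p−ω_arm = 1575/1672
exact speed ratio = 1575/1672

1575/1672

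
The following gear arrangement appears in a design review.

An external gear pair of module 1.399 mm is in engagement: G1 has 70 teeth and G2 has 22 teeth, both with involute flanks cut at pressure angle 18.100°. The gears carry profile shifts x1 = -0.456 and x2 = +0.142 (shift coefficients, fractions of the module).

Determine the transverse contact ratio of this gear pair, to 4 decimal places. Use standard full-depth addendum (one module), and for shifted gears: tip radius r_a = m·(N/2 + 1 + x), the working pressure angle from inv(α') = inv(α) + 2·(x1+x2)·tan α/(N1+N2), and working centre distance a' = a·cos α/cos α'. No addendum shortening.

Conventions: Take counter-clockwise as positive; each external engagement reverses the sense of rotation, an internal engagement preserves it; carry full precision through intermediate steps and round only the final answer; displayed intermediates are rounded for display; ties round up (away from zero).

1.8352

recognized (one external pair, fixed centres): single-mesh tooth geometry, m = 1.399, N1 = 70, N2 = 22
base radii: r_b1 = 46.542003, r_b2 = 14.627487
tip radii: r_a1 = 49.726056, r_a2 = 16.986658
inv(α') = inv(18.100°) + 2·(-0.456+0.142)·tan α/(70+22) = 0.00871468  ⇒  α' = 16.80766°
a' = a·cos α / cos α' = 64.3540·cos 18.100°/cos 16.80766° = 63.899209
action lengths: √(r_a1²−r_b1²) = 17.507787, √(r_a2²−r_b2²) = 8.636156
base pitch p_b = π·m·cos α = 4.177600
CR = (17.507787 + 8.636156 − 63.899209·sin 16.80766°)/4.177600 = 1.835231
contact ratio ≈ 1.8352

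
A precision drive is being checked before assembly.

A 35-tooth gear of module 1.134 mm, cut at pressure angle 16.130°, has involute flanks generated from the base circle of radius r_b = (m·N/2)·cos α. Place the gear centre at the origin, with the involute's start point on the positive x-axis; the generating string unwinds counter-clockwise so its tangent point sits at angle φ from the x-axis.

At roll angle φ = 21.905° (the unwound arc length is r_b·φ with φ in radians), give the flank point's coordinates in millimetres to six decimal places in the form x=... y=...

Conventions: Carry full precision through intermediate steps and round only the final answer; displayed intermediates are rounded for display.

topology: single-mesh involute geometry — m = 1.134, N = 35
pitch radius r_p = m·N/2 = 1.134·35/2 = 19.845000
base radius r_b = r_p·cos α = 19.845000·cos 16.130° = 19.063778
roll angle φ = 21.905° = 0.38231437 rad
x = r_b·(cos φ + φ·sin φ) = 20.406502
y = r_b·(sin φ − φ·cos φ) = 0.349936

x=20.406502 y=0.349936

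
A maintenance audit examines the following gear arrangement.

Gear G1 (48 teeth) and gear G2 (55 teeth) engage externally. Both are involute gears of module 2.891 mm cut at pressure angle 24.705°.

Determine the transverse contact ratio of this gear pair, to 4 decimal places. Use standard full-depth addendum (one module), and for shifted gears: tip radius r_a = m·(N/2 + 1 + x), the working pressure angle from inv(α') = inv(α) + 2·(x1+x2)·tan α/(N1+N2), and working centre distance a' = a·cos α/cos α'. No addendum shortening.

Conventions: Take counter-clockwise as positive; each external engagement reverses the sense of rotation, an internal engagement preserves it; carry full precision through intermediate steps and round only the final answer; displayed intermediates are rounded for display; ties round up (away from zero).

single-mesh involute tooth geometry (48T engaging 55T at module 2.891)
base radii: r_b1 = 63.033401, r_b2 = 72.225772
tip radii: r_a1 = 72.275000, r_a2 = 82.393500
no profile shift: α' = α, a' = a
action lengths: √(r_a1²−r_b1²) = 35.361928, √(r_a2²−r_b2²) = 39.650053
base pitch p_b = π·m·cos α = 8.251053
CR = (35.361928 + 39.650053 − 148.886500·sin 24.70500°)/8.251053 = 1.549549
contact ratio ≈ 1.5495

1.5495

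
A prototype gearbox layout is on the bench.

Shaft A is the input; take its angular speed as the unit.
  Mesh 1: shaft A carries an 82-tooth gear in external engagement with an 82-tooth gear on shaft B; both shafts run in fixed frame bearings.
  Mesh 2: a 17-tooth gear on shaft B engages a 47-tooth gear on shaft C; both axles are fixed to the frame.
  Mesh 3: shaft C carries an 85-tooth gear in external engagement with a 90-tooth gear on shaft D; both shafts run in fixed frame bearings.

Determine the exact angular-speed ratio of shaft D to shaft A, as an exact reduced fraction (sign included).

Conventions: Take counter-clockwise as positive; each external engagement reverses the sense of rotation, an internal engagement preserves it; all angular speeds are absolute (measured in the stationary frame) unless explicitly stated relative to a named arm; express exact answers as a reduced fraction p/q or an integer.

class = fixed-axis compound train [3 meshes; 3 ratios multiply, 3 sense flips]
mesh 1 [82T→82T]: running ratio 1, sense −
mesh 2 [17T→47T]: running ratio 17/47, sense +
mesh 3 [85T→90T]: running ratio 289/846, sense −
ω_out/ω_in = -289/846

-289/846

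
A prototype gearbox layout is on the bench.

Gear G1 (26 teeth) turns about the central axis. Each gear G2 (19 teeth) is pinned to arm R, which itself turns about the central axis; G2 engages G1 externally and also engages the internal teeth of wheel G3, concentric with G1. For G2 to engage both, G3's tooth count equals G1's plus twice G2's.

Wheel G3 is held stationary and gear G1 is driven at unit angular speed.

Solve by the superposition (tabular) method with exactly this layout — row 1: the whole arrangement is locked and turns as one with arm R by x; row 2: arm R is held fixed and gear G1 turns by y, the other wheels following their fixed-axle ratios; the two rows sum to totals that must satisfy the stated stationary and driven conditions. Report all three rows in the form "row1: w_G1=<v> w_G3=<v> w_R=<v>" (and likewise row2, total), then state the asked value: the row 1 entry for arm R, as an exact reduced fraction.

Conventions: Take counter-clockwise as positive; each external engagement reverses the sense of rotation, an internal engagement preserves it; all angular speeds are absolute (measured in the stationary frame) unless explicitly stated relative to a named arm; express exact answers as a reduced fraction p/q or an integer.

topology: planetary set — G1 26T / G2 19T / G3 64T, arm = carrier (Willis)
superposition row 1 [locked train]: every member turns x
row 2: sun turns y, ring = −(26/64)·y, arm 0
boundary: total ω_ring = x − (26/64)·y = 0 and total ω_sun = x + y = 1  ⇒  y = 32/45, x = 13/45
row 2 ring = −(26/64)·32/45 = -13/45
totals (row 1 + row 2): sun 13/45 + 32/45 = 1, ring 13/45 + (-13/45) = 0, arm 13/45 + 0 = 13/45
asked cell (row1, arm) = 13/45

row1: w_G1=13/45 w_G3=13/45 w_R=13/45
row2: w_G1=32/45 w_G3=-13/45 w_R=0
total: w_G1=1 w_G3=0 w_R=13/45
asked value: 13/45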